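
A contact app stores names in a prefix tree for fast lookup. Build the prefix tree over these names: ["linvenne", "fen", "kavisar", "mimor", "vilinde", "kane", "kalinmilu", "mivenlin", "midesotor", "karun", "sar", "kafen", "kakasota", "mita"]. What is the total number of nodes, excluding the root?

69

For each word, the new-node count is its length minus the longest prefix already in the trie:
  "linvenne" → 8 new (l, i, n, v, e, n, n, e)
  "fen" → 3 new (f, e, n)
  "kavisar" → 7 new (k, a, v, i, s, a, r)
  "mimor" → 5 new (m, i, m, o, r)
  "vilinde" → 7 new (v, i, l, i, n, d, e)
  "kane" → prefix "ka" already present; 2 new (n, e)
  "kalinmilu" → prefix "ka" already present; 7 new (l, i, n, m, i, l, u)
  "mivenlin" → prefix "mi" already present; 6 new (v, e, n, l, i, n)
  "midesotor" → prefix "mi" already present; 7 new (d, e, s, o, t, o, r)
  "karun" → prefix "ka" already present; 3 new (r, u, n)
  "sar" → 3 new (s, a, r)
  "kafen" → prefix "ka" already present; 3 new (f, e, n)
  "kakasota" → prefix "ka" already present; 6 new (k, a, s, o, t, a)
  "mita" → prefix "mi" already present; 2 new (t, a)
Total nodes = 8 + 3 + 7 + 5 + 7 + 2 + 7 + 6 + 7 + 3 + 3 + 3 + 6 + 2 = 69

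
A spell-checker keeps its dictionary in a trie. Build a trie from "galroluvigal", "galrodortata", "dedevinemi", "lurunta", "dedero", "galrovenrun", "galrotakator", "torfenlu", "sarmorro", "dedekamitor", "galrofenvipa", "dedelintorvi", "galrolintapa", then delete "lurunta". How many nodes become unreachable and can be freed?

Walk "lurunta" from the leaf back toward the root, removing each node that no remaining word uses.
No other word shares any prefix with "lurunta", so all 7 of its nodes go.
Nodes removed: 7

7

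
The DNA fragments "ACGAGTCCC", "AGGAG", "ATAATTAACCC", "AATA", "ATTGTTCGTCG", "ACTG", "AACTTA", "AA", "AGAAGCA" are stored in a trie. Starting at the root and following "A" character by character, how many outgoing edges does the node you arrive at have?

4

The children of the "A" node are the distinct next characters among strings starting with "A".
Distinct next characters after "A": A, C, G, T.
That node has 4 child edges.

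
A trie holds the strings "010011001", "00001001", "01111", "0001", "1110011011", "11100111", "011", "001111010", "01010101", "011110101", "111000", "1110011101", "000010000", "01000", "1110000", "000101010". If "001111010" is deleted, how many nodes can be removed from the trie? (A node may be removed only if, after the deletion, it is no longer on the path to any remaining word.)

A node on "001111010"'s path can go only if nothing else ends at it or branches off below it.
The suffix "1111010" (7 nodes) is used only by "001111010"; the node for "00" still has the child "0", so pruning stops there.
Nodes removed: 7

7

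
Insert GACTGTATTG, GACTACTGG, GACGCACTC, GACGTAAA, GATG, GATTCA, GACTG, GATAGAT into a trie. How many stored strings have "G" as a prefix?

8

Traverse to the node for "G", then collect every word in that subtree.
Words under "G": GACGCACTC, GACGTAAA, GACTACTGG, GACTG, GACTGTATTG, GATAGAT, GATG, GATTCA
Count: 8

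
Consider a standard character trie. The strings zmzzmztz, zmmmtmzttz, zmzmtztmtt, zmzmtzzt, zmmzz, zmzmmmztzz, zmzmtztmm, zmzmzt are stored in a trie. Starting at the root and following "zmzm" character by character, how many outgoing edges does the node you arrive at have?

3

Follow the path "zmzm" to its node, then look at its outgoing edges.
Distinct next characters after "zmzm": m, t, z.
That node has 3 child edges.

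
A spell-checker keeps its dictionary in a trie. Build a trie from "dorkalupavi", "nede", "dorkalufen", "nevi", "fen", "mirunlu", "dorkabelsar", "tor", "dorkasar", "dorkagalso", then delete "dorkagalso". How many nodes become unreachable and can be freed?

Walk "dorkagalso" from the leaf back toward the root, removing each node that no remaining word uses.
The suffix "galso" (5 nodes) is used only by "dorkagalso"; the node for "dorka" still has the child "l", so pruning stops there.
Nodes removed: 5

5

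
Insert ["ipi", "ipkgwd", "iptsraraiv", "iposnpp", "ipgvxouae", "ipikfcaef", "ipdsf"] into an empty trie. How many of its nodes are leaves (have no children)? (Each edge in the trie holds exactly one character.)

A leaf is a node with no children — equivalently, the end of a word that is not a proper prefix of any other stored word.
Those words: "ipdsf", "ipgvxouae", "ipikfcaef", "ipkgwd", "iposnpp", "iptsraraiv"
Leaf count: 6

6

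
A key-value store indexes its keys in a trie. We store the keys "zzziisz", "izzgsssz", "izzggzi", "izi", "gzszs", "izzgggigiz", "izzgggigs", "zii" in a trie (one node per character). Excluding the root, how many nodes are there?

Count nodes per top-level branch (shared prefixes stored once):
  'g'-branch (gzszs): 5 nodes
  'i'-branch (izi, izzgggigiz, izzgggigs, izzggzi, izzgsssz): 18 nodes
  'z'-branch (zii, zzziisz): 9 nodes
Sum: 32

32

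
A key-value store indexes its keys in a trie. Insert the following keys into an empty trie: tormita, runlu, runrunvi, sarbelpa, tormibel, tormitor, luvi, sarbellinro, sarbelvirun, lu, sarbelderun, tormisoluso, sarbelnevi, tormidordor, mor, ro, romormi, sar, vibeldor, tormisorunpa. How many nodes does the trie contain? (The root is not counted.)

87

Trace insertions, counting only characters that open a new branch:
  "tormita" → 7 new (t, o, r, m, i, t, a)
  "runlu" → 5 new (r, u, n, l, u)
  "runrunvi" → prefix "run" already present; 5 new (r, u, n, v, i)
  "sarbelpa" → 8 new (s, a, r, b, e, l, p, a)
  "tormibel" → prefix "tormi" already present; 3 new (b, e, l)
  "tormitor" → prefix "tormit" already present; 2 new (o, r)
  "luvi" → 4 new (l, u, v, i)
  "sarbellinro" → prefix "sarbel" already present; 5 new (l, i, n, r, o)
  "sarbelvirun" → prefix "sarbel" already present; 5 new (v, i, r, u, n)
  "lu" → prefix "lu" already present; 0 new (none)
  "sarbelderun" → prefix "sarbel" already present; 5 new (d, e, r, u, n)
  "tormisoluso" → prefix "tormi" already present; 6 new (s, o, l, u, s, o)
  "sarbelnevi" → prefix "sarbel" already present; 4 new (n, e, v, i)
  "tormidordor" → prefix "tormi" already present; 6 new (d, o, r, d, o, r)
  "mor" → 3 new (m, o, r)
  "ro" → prefix "r" already present; 1 new (o)
  "romormi" → prefix "ro" already present; 5 new (m, o, r, m, i)
  "sar" → prefix "sar" already present; 0 new (none)
  "vibeldor" → 8 new (v, i, b, e, l, d, o, r)
  "tormisorunpa" → prefix "tormiso" already present; 5 new (r, u, n, p, a)
Total nodes = 7 + 5 + 5 + 8 + 3 + 2 + 4 + 5 + 5 + 0 + 5 + 6 + 4 + 6 + 3 + 1 + 5 + 0 + 8 + 5 = 87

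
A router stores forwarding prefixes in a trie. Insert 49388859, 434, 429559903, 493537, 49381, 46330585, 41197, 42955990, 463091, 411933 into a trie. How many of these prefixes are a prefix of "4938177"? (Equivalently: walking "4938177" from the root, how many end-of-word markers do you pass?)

1

Traverse "4938177" character by character; count nodes along the way that are marked as word ends.
Prefixes of the query that are stored words: "49381"
Count: 1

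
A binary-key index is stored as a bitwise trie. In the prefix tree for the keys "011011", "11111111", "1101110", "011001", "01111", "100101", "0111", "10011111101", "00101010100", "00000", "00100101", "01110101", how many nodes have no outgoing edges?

Leaves are exactly the stored words that no other stored word extends.
Those words: "00000", "00100101", "00101010100", "011001", "011011", "01110101", "01111", "100101", "10011111101", "1101110", "11111111"
Leaf count: 11

11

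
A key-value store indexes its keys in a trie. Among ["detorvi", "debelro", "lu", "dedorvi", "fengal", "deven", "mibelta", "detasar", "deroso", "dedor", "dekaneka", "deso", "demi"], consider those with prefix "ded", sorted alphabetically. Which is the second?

dedorvi

Filter for "ded…" and sort: "dedor", "dedorvi"
Position 2: dedorvi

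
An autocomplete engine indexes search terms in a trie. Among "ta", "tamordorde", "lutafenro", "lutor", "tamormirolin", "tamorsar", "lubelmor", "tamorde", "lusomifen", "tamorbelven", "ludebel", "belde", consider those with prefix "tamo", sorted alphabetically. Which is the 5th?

tamorsar

Words with prefix "tamo", in lexicographic order: "tamorbelven", "tamorde", "tamordorde", "tamormirolin", "tamorsar"
The 5th is tamorsar.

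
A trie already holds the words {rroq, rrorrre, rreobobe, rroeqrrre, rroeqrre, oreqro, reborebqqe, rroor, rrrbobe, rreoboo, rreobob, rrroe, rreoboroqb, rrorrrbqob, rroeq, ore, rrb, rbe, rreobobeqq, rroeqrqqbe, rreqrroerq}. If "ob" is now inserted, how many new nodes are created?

Walking "ob" from the root, the first 1 characters ("o") follow existing edges; "b" is the first miss.
Each of the 1 remaining characters creates one node.

1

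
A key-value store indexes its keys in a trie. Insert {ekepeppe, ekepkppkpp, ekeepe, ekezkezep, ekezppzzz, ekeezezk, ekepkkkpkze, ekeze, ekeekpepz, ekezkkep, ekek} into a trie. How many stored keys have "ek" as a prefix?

Traverse to the node for "ek", then collect every word in that subtree.
Words under "ek": ekeekpepz, ekeepe, ekeezezk, ekek, ekepeppe, ekepkkkpkze, ekepkppkpp, ekeze, ekezkezep, ekezkkep, ekezppzzz
Count: 11

11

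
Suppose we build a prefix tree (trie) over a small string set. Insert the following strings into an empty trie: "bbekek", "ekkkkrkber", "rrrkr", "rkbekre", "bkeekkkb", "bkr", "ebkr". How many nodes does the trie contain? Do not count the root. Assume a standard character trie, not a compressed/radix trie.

38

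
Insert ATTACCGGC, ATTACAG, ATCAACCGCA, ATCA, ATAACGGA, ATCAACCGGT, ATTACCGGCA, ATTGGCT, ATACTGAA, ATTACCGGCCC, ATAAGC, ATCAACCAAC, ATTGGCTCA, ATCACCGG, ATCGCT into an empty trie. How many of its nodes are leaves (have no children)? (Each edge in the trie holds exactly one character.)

A leaf is a node with no children — equivalently, the end of a word that is not a proper prefix of any other stored word.
Those words: "ATAACGGA", "ATAAGC", "ATACTGAA", "ATCAACCAAC", "ATCAACCGCA", "ATCAACCGGT", "ATCACCGG", "ATCGCT", "ATTACAG", "ATTACCGGCA", "ATTACCGGCCC", "ATTGGCTCA"
Leaf count: 12

12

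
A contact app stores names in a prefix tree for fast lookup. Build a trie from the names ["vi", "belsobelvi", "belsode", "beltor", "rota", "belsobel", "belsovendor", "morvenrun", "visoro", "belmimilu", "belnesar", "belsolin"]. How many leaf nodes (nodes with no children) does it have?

10

A leaf is a node with no children — equivalently, the end of a word that is not a proper prefix of any other stored word.
Those words: "belmimilu", "belnesar", "belsobelvi", "belsode", "belsolin", "belsovendor", "beltor", "morvenrun", "rota", "visoro"
Leaf count: 10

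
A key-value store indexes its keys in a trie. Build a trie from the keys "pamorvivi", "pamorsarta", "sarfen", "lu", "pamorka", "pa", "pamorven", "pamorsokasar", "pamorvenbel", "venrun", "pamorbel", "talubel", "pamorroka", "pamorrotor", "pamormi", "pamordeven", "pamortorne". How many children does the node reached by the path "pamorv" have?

2

Follow the path "pamorv" to its node, then look at its outgoing edges.
Characters that immediately follow "pamorv" among the stored strings: {e, i}.
That node has 2 child edges.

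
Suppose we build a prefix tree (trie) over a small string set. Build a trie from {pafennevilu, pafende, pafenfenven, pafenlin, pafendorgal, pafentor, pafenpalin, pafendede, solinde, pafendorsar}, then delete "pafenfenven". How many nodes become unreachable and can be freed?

6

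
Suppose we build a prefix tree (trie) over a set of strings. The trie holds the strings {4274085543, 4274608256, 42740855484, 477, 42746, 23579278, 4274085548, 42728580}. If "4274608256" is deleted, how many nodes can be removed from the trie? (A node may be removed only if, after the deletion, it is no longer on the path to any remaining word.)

A node on "4274608256"'s path can go only if nothing else ends at it or branches off below it.
The suffix "08256" (5 nodes) is used only by "4274608256"; "42746" is itself a stored word, so pruning stops there.
Nodes removed: 5

5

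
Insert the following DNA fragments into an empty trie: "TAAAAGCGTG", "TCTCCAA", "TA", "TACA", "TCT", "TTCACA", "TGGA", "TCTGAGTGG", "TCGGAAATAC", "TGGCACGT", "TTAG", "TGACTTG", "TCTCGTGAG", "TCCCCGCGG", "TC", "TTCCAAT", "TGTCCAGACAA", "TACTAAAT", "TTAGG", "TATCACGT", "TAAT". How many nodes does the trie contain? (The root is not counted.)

Count nodes per top-level branch (shared prefixes stored once):
  'T'-branch (TA, TAAAAGCGTG, TAAT, TACA, TACTAAAT, TATCACGT, TC, TCCCCGCGG, TCGGAAATAC, TCT, TCTCCAA, TCTCGTGAG, TCTGAGTGG, TGACTTG, TGGA, TGGCACGT, TGTCCAGACAA, TTAG, TTAGG, TTCACA, TTCCAAT): 90 nodes
Sum: 90

90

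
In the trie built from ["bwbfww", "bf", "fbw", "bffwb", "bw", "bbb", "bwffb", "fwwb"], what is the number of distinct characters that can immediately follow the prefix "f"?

The children of the "f" node are the distinct next characters among strings starting with "f".
Characters that immediately follow "f" among the stored strings: {b, w}.
That node has 2 child edges.

2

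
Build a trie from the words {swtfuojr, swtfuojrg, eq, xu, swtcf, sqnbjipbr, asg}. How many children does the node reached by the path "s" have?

Follow the path "s" to its node, then look at its outgoing edges.
Distinct next characters after "s": q, w.
That node has 2 child edges.

2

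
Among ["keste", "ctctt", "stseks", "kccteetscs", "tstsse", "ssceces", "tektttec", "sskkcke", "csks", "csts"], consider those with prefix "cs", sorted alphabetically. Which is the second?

csts

Filter for "cs…" and sort: "csks", "csts"
Position 2: csts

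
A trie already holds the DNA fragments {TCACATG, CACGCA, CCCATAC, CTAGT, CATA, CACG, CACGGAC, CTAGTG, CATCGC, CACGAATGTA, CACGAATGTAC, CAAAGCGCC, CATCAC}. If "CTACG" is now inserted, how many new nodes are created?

2

Walking "CTACG" from the root, the first 3 characters ("CTA") follow existing edges; "C" is the first miss.
New nodes needed: |"CTACG"| − 3 = 5 − 3 = 2.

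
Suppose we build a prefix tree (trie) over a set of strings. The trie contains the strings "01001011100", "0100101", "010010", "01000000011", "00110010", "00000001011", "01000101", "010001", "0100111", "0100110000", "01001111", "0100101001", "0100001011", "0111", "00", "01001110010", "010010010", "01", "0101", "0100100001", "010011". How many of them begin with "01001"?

11

Filter for entries beginning with "01001":
Matches: "010010", "0100100001", "010010010", "0100101", "0100101001", "01001011100", "010011", "0100110000", "0100111", "01001110010", "01001111"
Count: 11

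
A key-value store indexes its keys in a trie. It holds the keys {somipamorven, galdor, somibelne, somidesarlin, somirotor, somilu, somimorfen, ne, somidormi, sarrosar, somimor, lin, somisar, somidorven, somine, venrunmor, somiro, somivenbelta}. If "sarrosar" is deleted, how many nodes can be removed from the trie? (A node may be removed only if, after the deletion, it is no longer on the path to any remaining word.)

7

After clearing the end-marker at "sarrosar", prune upward until reaching a node still needed by another word.
The suffix "arrosar" (7 nodes) is used only by "sarrosar"; the node for "s" still has the child "o", so pruning stops there.
Nodes removed: 7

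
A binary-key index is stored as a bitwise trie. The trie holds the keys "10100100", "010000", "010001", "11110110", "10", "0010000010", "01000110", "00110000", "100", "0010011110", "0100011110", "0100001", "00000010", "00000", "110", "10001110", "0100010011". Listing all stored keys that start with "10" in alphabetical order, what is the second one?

100

Filter for "10…" and sort: "10", "100", "10001110", "10100100"
The 2nd is 100.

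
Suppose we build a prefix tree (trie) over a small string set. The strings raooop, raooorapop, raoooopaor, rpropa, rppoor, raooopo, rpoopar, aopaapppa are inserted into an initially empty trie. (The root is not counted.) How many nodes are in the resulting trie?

40

Trie structure (* marks end of a word):
(root)
├─ a
│  └─ o
│     └─ p
│        └─ a
│           └─ a
│              └─ p
│                 └─ p
│                    └─ p
│                       └─ a *
└─ r
   ├─ a
   │  └─ o
   │     └─ o
   │        └─ o
   │           ├─ o
   │           │  └─ p
   │           │     └─ a
   │           │        └─ o
   │           │           └─ r *
   │           ├─ p *
   │           │  └─ o *
   │           └─ r
   │              └─ a
   │                 └─ p
   │                    └─ o
   │                       └─ p *
   └─ p
      ├─ o
      │  └─ o
      │     └─ p
      │        └─ a
      │           └─ r *
      ├─ p
      │  └─ o
      │     └─ o
      │        └─ r *
      └─ r
         └─ o
            └─ p
               └─ a *
Counting every labelled node above: 40.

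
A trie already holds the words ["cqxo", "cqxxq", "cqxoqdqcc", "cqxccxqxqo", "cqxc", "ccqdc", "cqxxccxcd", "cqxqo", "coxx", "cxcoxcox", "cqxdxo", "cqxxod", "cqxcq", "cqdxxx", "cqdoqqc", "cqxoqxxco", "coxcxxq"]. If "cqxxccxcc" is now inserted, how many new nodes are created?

"cqxxccxc" is already a path in the trie; the remaining "c" must be added.
So 9 − 8 = 1 new nodes.

1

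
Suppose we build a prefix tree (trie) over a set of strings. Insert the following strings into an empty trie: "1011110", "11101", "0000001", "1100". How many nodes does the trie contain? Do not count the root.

20

Insert word by word; a character creates a node only if that edge doesn't already exist:
  "1011110" → 7 new (1, 0, 1, 1, 1, 1, 0)
  "11101" → prefix "1" already present; 4 new (1, 1, 0, 1)
  "0000001" → 7 new (0, 0, 0, 0, 0, 0, 1)
  "1100" → prefix "11" already present; 2 new (0, 0)
Total nodes = 7 + 4 + 7 + 2 = 20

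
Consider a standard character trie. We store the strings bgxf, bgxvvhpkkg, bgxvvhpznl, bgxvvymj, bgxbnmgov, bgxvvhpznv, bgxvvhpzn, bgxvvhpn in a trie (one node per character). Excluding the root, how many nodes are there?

25

Trace insertions, counting only characters that open a new branch:
  "bgxf" → 4 new (b, g, x, f)
  "bgxvvhpkkg" → prefix "bgx" already present; 7 new (v, v, h, p, k, k, g)
  "bgxvvhpznl" → prefix "bgxvvhp" already present; 3 new (z, n, l)
  "bgxvvymj" → prefix "bgxvv" already present; 3 new (y, m, j)
  "bgxbnmgov" → prefix "bgx" already present; 6 new (b, n, m, g, o, v)
  "bgxvvhpznv" → prefix "bgxvvhpzn" already present; 1 new (v)
  "bgxvvhpzn" → prefix "bgxvvhpzn" already present; 0 new (none)
  "bgxvvhpn" → prefix "bgxvvhp" already present; 1 new (n)
Total nodes = 4 + 7 + 3 + 3 + 6 + 1 + 0 + 1 = 25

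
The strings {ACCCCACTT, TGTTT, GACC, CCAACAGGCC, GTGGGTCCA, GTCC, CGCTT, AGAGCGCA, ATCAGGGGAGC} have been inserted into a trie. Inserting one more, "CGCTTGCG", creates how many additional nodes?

The longest prefix of "CGCTTGCG" already in the trie is "CGCTT" (length 5).
Each of the 3 remaining characters creates one node.

3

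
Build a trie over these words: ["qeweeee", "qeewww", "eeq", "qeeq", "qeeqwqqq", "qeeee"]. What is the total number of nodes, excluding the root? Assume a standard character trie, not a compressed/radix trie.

For each word, the new-node count is its length minus the longest prefix already in the trie:
  "qeweeee" → 7 new (q, e, w, e, e, e, e)
  "qeewww" → prefix "qe" already present; 4 new (e, w, w, w)
  "eeq" → 3 new (e, e, q)
  "qeeq" → prefix "qee" already present; 1 new (q)
  "qeeqwqqq" → prefix "qeeq" already present; 4 new (w, q, q, q)
  "qeeee" → prefix "qee" already present; 2 new (e, e)
Total nodes = 7 + 4 + 3 + 1 + 4 + 2 = 21

21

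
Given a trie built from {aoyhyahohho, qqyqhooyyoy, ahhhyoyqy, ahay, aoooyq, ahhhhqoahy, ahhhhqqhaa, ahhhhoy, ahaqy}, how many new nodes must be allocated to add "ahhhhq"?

Every character of "ahhhhq" already lies on an existing path (it is a prefix of some stored word).
No new nodes are needed: 0.

0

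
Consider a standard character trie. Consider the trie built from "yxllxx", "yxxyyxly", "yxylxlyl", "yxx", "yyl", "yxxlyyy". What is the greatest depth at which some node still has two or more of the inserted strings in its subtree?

Equivalently: take the maximum, over all pairs, of their longest common prefix length.
e.g. "yxx" and "yxxlyyy" share the prefix "yxx" of length 3; no pair shares a longer one.
Longest shared-prefix length: 3

3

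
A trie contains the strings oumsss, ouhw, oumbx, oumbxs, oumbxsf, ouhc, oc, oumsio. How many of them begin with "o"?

8

Traverse to the node for "o", then collect every word in that subtree.
Words under "o": oc, ouhc, ouhw, oumbx, oumbxs, oumbxsf, oumsio, oumsss
Count: 8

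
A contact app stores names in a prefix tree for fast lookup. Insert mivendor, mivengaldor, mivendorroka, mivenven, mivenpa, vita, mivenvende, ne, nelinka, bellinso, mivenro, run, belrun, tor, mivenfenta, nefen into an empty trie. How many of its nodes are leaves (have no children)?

A leaf is a node with no children — equivalently, the end of a word that is not a proper prefix of any other stored word.
Those words: "bellinso", "belrun", "mivendorroka", "mivenfenta", "mivengaldor", "mivenpa", "mivenro", "mivenvende", "nefen", "nelinka", "run", "tor", "vita"
Leaf count: 13

13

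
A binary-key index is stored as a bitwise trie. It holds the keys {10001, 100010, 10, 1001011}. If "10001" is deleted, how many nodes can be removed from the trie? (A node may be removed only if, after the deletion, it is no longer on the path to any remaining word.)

Walk "10001" from the leaf back toward the root, removing each node that no remaining word uses.
Every node on "10001" is still needed (e.g. by "100010"), so nothing is freed.
Nodes removed: 0

0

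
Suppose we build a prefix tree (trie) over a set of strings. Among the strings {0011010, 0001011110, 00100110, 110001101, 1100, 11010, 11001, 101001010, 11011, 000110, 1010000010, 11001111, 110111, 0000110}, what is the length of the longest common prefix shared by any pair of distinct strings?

Equivalently: take the maximum, over all pairs, of their longest common prefix length.
e.g. "1010000010" and "101001010" share the prefix "10100" of length 5; no pair shares a longer one.
Longest shared-prefix length: 5

5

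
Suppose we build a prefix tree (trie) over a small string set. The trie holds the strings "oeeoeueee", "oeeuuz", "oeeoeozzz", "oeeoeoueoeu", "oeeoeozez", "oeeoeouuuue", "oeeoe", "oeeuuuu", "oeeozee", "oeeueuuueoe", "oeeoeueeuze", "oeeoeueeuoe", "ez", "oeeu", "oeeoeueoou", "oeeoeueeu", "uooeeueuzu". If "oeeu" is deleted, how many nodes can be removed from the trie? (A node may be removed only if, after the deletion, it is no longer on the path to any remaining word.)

After clearing the end-marker at "oeeu", prune upward until reaching a node still needed by another word.
Every node on "oeeu" is still needed (e.g. by "oeeuuz"), so nothing is freed.
Nodes removed: 0

0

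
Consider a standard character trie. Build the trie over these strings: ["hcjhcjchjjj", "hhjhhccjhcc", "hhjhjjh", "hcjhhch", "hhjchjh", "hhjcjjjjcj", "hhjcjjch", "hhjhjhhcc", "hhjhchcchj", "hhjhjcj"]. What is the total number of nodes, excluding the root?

51

Trace insertions, counting only characters that open a new branch:
  "hcjhcjchjjj" → 11 new (h, c, j, h, c, j, c, h, j, j, j)
  "hhjhhccjhcc" → prefix "h" already present; 10 new (h, j, h, h, c, c, j, h, c, c)
  "hhjhjjh" → prefix "hhjh" already present; 3 new (j, j, h)
  "hcjhhch" → prefix "hcjh" already present; 3 new (h, c, h)
  "hhjchjh" → prefix "hhj" already present; 4 new (c, h, j, h)
  "hhjcjjjjcj" → prefix "hhjc" already present; 6 new (j, j, j, j, c, j)
  "hhjcjjch" → prefix "hhjcjj" already present; 2 new (c, h)
  "hhjhjhhcc" → prefix "hhjhj" already present; 4 new (h, h, c, c)
  "hhjhchcchj" → prefix "hhjh" already present; 6 new (c, h, c, c, h, j)
  "hhjhjcj" → prefix "hhjhj" already present; 2 new (c, j)
Total nodes = 11 + 10 + 3 + 3 + 4 + 6 + 2 + 4 + 6 + 2 = 51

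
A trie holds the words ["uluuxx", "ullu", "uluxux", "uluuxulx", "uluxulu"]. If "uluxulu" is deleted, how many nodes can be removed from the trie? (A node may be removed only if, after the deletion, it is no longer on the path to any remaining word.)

2

A node on "uluxulu"'s path can go only if nothing else ends at it or branches off below it.
The suffix "lu" (2 nodes) is used only by "uluxulu"; the node for "uluxu" still has the child "x", so pruning stops there.
Nodes removed: 2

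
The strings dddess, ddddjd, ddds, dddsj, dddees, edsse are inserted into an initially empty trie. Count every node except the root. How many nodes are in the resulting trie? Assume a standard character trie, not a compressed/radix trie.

Trie structure (* marks end of a word):
(root)
├─ d
│  └─ d
│     └─ d
│        ├─ d
│        │  └─ j
│        │     └─ d *
│        ├─ e
│        │  ├─ e
│        │  │  └─ s *
│        │  └─ s
│        │     └─ s *
│        └─ s *
│           └─ j *
└─ e
   └─ d
      └─ s
         └─ s
            └─ e *
Counting every labelled node above: 18.

18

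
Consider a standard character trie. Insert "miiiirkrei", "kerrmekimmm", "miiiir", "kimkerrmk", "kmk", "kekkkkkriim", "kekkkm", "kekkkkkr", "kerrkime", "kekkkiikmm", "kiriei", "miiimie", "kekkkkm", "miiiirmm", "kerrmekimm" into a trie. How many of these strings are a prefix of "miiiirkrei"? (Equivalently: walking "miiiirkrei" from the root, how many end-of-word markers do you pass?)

Traverse "miiiirkrei" character by character; count nodes along the way that are marked as word ends.
Prefixes of the query that are stored words: "miiiir", "miiiirkrei"
Count: 2

2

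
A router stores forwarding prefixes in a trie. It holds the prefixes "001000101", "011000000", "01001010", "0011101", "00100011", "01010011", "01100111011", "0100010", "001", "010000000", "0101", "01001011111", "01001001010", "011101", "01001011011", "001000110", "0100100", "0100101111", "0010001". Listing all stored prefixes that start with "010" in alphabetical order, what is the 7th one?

DFS of the "010" subtree visits, in order: "010000000", "0100010", "0100100", "01001001010", "01001010", "01001011011", "0100101111", "01001011111", "0101", "01010011"
Position 7: 0100101111

0100101111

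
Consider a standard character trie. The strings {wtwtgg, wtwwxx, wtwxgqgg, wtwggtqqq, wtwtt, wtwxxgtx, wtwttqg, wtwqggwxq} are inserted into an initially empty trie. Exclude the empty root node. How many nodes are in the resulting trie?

Count nodes per top-level branch (shared prefixes stored once):
  'w'-branch (wtwggtqqq, wtwqggwxq, wtwtgg, wtwtt, wtwttqg, wtwwxx, wtwxgqgg, wtwxxgtx): 33 nodes
Sum: 33

33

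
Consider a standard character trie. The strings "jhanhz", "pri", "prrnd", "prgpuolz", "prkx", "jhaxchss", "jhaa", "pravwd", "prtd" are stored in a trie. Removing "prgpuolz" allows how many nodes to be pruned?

6

A node on "prgpuolz"'s path can go only if nothing else ends at it or branches off below it.
The suffix "gpuolz" (6 nodes) is used only by "prgpuolz"; the node for "pr" still has the child "i", so pruning stops there.
Nodes removed: 6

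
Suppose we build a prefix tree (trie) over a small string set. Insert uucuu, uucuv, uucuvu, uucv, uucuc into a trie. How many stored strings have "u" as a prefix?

Traverse to the node for "u", then collect every word in that subtree.
Words under "u": uucuc, uucuu, uucuv, uucuvu, uucv
Count: 5

5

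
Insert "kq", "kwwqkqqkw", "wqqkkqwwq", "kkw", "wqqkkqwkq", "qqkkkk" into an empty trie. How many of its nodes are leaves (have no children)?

6

Leaves are exactly the stored words that no other stored word extends.
Those words: "kkw", "kq", "kwwqkqqkw", "qqkkkk", "wqqkkqwkq", "wqqkkqwwq"
Leaf count: 6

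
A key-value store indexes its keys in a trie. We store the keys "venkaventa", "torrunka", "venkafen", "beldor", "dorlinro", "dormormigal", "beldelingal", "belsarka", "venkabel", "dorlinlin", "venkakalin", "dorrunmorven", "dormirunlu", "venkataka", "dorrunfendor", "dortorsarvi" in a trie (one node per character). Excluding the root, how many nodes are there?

Trace insertions, counting only characters that open a new branch:
  "venkaventa" → 10 new (v, e, n, k, a, v, e, n, t, a)
  "torrunka" → 8 new (t, o, r, r, u, n, k, a)
  "venkafen" → prefix "venka" already present; 3 new (f, e, n)
  "beldor" → 6 new (b, e, l, d, o, r)
  "dorlinro" → 8 new (d, o, r, l, i, n, r, o)
  "dormormigal" → prefix "dor" already present; 8 new (m, o, r, m, i, g, a, l)
  "beldelingal" → prefix "beld" already present; 7 new (e, l, i, n, g, a, l)
  "belsarka" → prefix "bel" already present; 5 new (s, a, r, k, a)
  "venkabel" → prefix "venka" already present; 3 new (b, e, l)
  "dorlinlin" → prefix "dorlin" already present; 3 new (l, i, n)
  "venkakalin" → prefix "venka" already present; 5 new (k, a, l, i, n)
  "dorrunmorven" → prefix "dor" already present; 9 new (r, u, n, m, o, r, v, e, n)
  "dormirunlu" → prefix "dorm" already present; 6 new (i, r, u, n, l, u)
  "venkataka" → prefix "venka" already present; 4 new (t, a, k, a)
  "dorrunfendor" → prefix "dorrun" already present; 6 new (f, e, n, d, o, r)
  "dortorsarvi" → prefix "dor" already present; 8 new (t, o, r, s, a, r, v, i)
Total nodes = 10 + 8 + 3 + 6 + 8 + 8 + 7 + 5 + 3 + 3 + 5 + 9 + 6 + 4 + 6 + 8 = 99

99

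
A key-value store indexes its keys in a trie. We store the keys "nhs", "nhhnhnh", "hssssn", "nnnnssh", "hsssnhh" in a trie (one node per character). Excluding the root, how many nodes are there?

23

Trie structure (* marks end of a word):
(root)
├─ h
│  └─ s
│     └─ s
│        └─ s
│           ├─ n
│           │  └─ h
│           │     └─ h *
│           └─ s
│              └─ n *
└─ n
   ├─ h
   │  ├─ h
   │  │  └─ n
   │  │     └─ h
   │  │        └─ n
   │  │           └─ h *
   │  └─ s *
   └─ n
      └─ n
         └─ n
            └─ s
               └─ s
                  └─ h *
Counting every labelled node above: 23.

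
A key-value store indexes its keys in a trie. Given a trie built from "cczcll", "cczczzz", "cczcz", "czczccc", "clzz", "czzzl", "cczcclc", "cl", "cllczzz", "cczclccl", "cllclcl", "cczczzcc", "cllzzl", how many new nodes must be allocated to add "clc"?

"cl" is already a path in the trie; the remaining "c" must be added.
Each of the 1 remaining characters creates one node.

1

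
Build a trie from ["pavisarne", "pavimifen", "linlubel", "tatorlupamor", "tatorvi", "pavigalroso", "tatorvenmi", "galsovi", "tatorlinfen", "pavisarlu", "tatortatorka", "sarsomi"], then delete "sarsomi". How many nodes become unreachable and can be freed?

7

After clearing the end-marker at "sarsomi", prune upward until reaching a node still needed by another word.
No other word shares any prefix with "sarsomi", so all 7 of its nodes go.
Nodes removed: 7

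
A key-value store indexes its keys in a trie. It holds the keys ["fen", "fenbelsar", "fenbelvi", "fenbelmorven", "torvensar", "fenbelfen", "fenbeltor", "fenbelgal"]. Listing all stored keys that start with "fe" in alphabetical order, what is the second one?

fenbelfen

Words with prefix "fe", in lexicographic order: "fen", "fenbelfen", "fenbelgal", "fenbelmorven", "fenbelsar", "fenbeltor", "fenbelvi"
Position 2: fenbelfen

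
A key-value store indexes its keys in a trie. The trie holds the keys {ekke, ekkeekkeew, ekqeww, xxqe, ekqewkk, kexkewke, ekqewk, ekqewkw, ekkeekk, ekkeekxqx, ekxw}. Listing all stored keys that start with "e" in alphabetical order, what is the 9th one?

ekxw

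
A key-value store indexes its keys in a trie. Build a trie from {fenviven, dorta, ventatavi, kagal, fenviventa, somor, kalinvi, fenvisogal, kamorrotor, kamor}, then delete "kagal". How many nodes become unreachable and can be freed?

3

A node on "kagal"'s path can go only if nothing else ends at it or branches off below it.
The suffix "gal" (3 nodes) is used only by "kagal"; the node for "ka" still has the child "l", so pruning stops there.
Nodes removed: 3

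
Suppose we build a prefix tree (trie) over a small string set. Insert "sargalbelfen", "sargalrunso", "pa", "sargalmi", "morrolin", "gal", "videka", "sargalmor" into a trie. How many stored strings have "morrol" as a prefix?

Filter for entries beginning with "morrol":
Words under "morrol": morrolin
Count: 1

1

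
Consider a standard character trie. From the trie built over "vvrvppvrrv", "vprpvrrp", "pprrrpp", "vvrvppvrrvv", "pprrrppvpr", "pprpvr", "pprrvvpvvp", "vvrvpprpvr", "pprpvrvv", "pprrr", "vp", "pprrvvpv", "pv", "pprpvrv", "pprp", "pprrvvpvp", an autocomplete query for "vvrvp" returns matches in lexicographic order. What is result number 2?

vvrvppvrrv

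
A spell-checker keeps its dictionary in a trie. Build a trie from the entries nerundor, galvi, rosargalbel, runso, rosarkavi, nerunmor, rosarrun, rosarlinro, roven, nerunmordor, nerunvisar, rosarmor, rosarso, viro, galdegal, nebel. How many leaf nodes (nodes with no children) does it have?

15

Leaves are exactly the stored words that no other stored word extends.
Those words: "galdegal", "galvi", "nebel", "nerundor", "nerunmordor", "nerunvisar", "rosargalbel", "rosarkavi", "rosarlinro", "rosarmor", "rosarrun", "rosarso", "roven", "runso", "viro"
Leaf count: 15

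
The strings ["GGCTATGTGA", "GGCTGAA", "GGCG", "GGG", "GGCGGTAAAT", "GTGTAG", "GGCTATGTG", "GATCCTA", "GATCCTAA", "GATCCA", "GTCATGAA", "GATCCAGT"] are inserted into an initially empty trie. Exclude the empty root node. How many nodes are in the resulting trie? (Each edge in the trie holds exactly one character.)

Count nodes per top-level branch (shared prefixes stored once):
  'G'-branch (GATCCA, GATCCAGT, GATCCTA, GATCCTAA, GGCG, GGCGGTAAAT, GGCTATGTG, GGCTATGTGA, GGCTGAA, GGG, GTCATGAA, GTGTAG): 42 nodes
Sum: 42

42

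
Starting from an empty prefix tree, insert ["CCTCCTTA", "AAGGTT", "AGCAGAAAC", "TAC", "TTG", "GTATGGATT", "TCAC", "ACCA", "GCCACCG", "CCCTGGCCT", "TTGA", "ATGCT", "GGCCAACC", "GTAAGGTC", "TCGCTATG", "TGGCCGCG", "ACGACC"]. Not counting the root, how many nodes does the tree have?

89

Insert word by word; a character creates a node only if that edge doesn't already exist:
  "CCTCCTTA" → 8 new (C, C, T, C, C, T, T, A)
  "AAGGTT" → 6 new (A, A, G, G, T, T)
  "AGCAGAAAC" → prefix "A" already present; 8 new (G, C, A, G, A, A, A, C)
  "TAC" → 3 new (T, A, C)
  "TTG" → prefix "T" already present; 2 new (T, G)
  "GTATGGATT" → 9 new (G, T, A, T, G, G, A, T, T)
  "TCAC" → prefix "T" already present; 3 new (C, A, C)
  "ACCA" → prefix "A" already present; 3 new (C, C, A)
  "GCCACCG" → prefix "G" already present; 6 new (C, C, A, C, C, G)
  "CCCTGGCCT" → prefix "CC" already present; 7 new (C, T, G, G, C, C, T)
  "TTGA" → prefix "TTG" already present; 1 new (A)
  "ATGCT" → prefix "A" already present; 4 new (T, G, C, T)
  "GGCCAACC" → prefix "G" already present; 7 new (G, C, C, A, A, C, C)
  "GTAAGGTC" → prefix "GTA" already present; 5 new (A, G, G, T, C)
  "TCGCTATG" → prefix "TC" already present; 6 new (G, C, T, A, T, G)
  "TGGCCGCG" → prefix "T" already present; 7 new (G, G, C, C, G, C, G)
  "ACGACC" → prefix "AC" already present; 4 new (G, A, C, C)
Total nodes = 8 + 6 + 8 + 3 + 2 + 9 + 3 + 3 + 6 + 7 + 1 + 4 + 7 + 5 + 6 + 7 + 4 = 89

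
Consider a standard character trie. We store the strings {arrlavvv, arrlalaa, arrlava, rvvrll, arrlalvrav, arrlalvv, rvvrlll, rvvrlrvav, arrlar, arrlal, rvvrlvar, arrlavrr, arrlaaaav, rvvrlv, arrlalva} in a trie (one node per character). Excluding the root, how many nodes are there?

Insert word by word; a character creates a node only if that edge doesn't already exist:
  "arrlavvv" → 8 new (a, r, r, l, a, v, v, v)
  "arrlalaa" → prefix "arrla" already present; 3 new (l, a, a)
  "arrlava" → prefix "arrlav" already present; 1 new (a)
  "rvvrll" → 6 new (r, v, v, r, l, l)
  "arrlalvrav" → prefix "arrlal" already present; 4 new (v, r, a, v)
  "arrlalvv" → prefix "arrlalv" already present; 1 new (v)
  "rvvrlll" → prefix "rvvrll" already present; 1 new (l)
  "rvvrlrvav" → prefix "rvvrl" already present; 4 new (r, v, a, v)
  "arrlar" → prefix "arrla" already present; 1 new (r)
  "arrlal" → prefix "arrlal" already present; 0 new (none)
  "rvvrlvar" → prefix "rvvrl" already present; 3 new (v, a, r)
  "arrlavrr" → prefix "arrlav" already present; 2 new (r, r)
  "arrlaaaav" → prefix "arrla" already present; 4 new (a, a, a, v)
  "rvvrlv" → prefix "rvvrlv" already present; 0 new (none)
  "arrlalva" → prefix "arrlalv" already present; 1 new (a)
Total nodes = 8 + 3 + 1 + 6 + 4 + 1 + 1 + 4 + 1 + 0 + 3 + 2 + 4 + 0 + 1 = 39

39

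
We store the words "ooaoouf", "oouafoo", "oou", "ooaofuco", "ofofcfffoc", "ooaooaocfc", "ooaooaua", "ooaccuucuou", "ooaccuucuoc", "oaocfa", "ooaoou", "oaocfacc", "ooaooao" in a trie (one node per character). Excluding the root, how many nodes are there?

48

Trace insertions, counting only characters that open a new branch:
  "ooaoouf" → 7 new (o, o, a, o, o, u, f)
  "oouafoo" → prefix "oo" already present; 5 new (u, a, f, o, o)
  "oou" → prefix "oou" already present; 0 new (none)
  "ooaofuco" → prefix "ooao" already present; 4 new (f, u, c, o)
  "ofofcfffoc" → prefix "o" already present; 9 new (f, o, f, c, f, f, f, o, c)
  "ooaooaocfc" → prefix "ooaoo" already present; 5 new (a, o, c, f, c)
  "ooaooaua" → prefix "ooaooa" already present; 2 new (u, a)
  "ooaccuucuou" → prefix "ooa" already present; 8 new (c, c, u, u, c, u, o, u)
  "ooaccuucuoc" → prefix "ooaccuucuo" already present; 1 new (c)
  "oaocfa" → prefix "o" already present; 5 new (a, o, c, f, a)
  "ooaoou" → prefix "ooaoou" already present; 0 new (none)
  "oaocfacc" → prefix "oaocfa" already present; 2 new (c, c)
  "ooaooao" → prefix "ooaooao" already present; 0 new (none)
Total nodes = 7 + 5 + 0 + 4 + 9 + 5 + 2 + 8 + 1 + 5 + 0 + 2 + 0 = 48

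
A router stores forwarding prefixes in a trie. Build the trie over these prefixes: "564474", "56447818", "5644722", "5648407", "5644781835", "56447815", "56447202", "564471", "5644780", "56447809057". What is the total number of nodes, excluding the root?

26

Trace insertions, counting only characters that open a new branch:
  "564474" → 6 new (5, 6, 4, 4, 7, 4)
  "56447818" → prefix "56447" already present; 3 new (8, 1, 8)
  "5644722" → prefix "56447" already present; 2 new (2, 2)
  "5648407" → prefix "564" already present; 4 new (8, 4, 0, 7)
  "5644781835" → prefix "56447818" already present; 2 new (3, 5)
  "56447815" → prefix "5644781" already present; 1 new (5)
  "56447202" → prefix "564472" already present; 2 new (0, 2)
  "564471" → prefix "56447" already present; 1 new (1)
  "5644780" → prefix "564478" already present; 1 new (0)
  "56447809057" → prefix "5644780" already present; 4 new (9, 0, 5, 7)
Total nodes = 6 + 3 + 2 + 4 + 2 + 1 + 2 + 1 + 1 + 4 = 26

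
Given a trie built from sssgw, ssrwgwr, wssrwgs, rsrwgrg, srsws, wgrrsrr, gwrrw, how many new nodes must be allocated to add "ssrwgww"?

The longest prefix of "ssrwgww" already in the trie is "ssrwgw" (length 6).
Each of the 1 remaining characters creates one node.

1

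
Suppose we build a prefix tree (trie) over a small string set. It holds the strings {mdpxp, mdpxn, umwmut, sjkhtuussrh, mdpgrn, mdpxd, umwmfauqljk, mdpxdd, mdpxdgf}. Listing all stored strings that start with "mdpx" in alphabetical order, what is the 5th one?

mdpxp

Filter for "mdpx…" and sort: "mdpxd", "mdpxdd", "mdpxdgf", "mdpxn", "mdpxp"
The 5th is mdpxp.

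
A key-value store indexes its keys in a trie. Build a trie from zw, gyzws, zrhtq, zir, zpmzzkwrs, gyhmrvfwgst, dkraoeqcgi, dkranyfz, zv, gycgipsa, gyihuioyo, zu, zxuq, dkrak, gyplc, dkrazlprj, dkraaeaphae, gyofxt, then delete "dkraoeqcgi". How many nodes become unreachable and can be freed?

After clearing the end-marker at "dkraoeqcgi", prune upward until reaching a node still needed by another word.
The suffix "oeqcgi" (6 nodes) is used only by "dkraoeqcgi"; the node for "dkra" still has the child "n", so pruning stops there.
Nodes removed: 6

6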